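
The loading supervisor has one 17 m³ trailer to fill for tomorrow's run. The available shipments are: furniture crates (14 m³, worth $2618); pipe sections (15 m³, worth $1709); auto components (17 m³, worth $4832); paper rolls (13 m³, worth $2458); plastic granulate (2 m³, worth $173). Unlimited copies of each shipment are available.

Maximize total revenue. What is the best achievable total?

Density check — auto components 284.24, paper rolls 189.08, furniture crates 187.00 are the best per m³.
Taking auto components: 17 m³ used, 4832 in revenue.
Every other selection either busts 17 m³ or fails to beat 4832.

4832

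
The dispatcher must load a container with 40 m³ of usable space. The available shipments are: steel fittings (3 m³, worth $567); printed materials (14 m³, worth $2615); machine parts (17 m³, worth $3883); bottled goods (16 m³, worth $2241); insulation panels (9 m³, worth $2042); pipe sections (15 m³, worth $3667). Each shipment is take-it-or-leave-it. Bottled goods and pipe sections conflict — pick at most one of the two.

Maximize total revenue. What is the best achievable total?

A density-first pass picks steel fittings + machine parts + pipe sections — 8117 at 35 m³.
Replace steel fittings and pipe sections with printed materials + insulation panels: the trade gains 423 net, giving 8540 at 40 m³.

8540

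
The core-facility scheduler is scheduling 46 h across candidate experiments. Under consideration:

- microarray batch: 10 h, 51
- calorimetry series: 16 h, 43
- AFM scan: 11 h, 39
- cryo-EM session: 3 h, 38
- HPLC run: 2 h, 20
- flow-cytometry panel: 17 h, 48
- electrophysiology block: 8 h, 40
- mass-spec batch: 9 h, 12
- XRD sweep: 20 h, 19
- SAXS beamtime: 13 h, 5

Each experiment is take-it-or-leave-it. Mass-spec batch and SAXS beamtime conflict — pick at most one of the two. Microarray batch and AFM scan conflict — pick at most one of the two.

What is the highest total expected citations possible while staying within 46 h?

197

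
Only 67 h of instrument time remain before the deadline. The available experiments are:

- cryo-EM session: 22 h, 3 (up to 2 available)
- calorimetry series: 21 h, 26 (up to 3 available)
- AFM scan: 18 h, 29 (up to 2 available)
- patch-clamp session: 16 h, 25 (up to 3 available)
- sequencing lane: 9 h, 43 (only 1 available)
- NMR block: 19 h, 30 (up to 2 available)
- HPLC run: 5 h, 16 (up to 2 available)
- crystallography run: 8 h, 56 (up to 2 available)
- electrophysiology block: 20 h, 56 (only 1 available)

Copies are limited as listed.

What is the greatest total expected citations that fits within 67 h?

252

By expected citations per h: crystallography run 7.00, sequencing lane 4.78, HPLC run 3.20 lead.
Taking the top-ratio experiments first gives sequencing lane + 2×HPLC run + 2×crystallography run + electrophysiology block for 243 (55 h).
Replace HPLC run with patch-clamp session: the trade gains 9 net, giving 252 at 66 h.
That's the maximum — no swap from here does better than 252.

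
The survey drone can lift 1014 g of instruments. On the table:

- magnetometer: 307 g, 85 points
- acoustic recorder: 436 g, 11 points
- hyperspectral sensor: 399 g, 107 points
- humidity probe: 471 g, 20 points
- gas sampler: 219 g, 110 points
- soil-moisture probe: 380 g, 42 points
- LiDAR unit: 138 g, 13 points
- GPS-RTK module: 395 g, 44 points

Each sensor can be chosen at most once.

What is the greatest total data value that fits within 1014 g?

302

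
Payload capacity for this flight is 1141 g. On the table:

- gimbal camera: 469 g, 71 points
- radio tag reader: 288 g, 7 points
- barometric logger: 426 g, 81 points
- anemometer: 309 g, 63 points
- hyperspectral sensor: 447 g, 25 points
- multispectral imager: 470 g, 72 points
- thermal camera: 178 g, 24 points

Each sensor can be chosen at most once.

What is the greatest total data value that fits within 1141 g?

By data value per g: anemometer 0.20, barometric logger 0.19, multispectral imager 0.15 lead.
Filling by ratio: barometric logger + anemometer + thermal camera for 168, with 228 g left unused.
The 309 g tied up in anemometer is better spent on multispectral imager — total rises to 177 (1074 g).
Runner-up gimbal camera + barometric logger + thermal camera tops out at 176.

177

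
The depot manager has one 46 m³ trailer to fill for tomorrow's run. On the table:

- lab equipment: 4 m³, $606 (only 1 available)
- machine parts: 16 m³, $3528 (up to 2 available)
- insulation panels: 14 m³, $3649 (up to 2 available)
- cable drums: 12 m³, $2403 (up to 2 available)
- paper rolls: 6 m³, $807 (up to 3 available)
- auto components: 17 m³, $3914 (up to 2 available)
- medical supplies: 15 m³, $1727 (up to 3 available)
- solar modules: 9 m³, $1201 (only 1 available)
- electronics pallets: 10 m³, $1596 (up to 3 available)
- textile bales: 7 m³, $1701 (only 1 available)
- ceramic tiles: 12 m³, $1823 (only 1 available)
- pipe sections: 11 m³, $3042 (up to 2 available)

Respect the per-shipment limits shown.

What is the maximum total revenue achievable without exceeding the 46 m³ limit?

12041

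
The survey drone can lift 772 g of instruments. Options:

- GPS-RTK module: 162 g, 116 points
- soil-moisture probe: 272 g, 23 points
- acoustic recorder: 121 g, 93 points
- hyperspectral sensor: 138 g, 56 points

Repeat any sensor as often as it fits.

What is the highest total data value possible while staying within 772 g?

Filling by ratio: 6×acoustic recorder for 558, with 46 g left unused.
Replace acoustic recorder with GPS-RTK module: the trade gains 23 net, giving 581 at 767 g.
No other feasible combination exceeds 581.

581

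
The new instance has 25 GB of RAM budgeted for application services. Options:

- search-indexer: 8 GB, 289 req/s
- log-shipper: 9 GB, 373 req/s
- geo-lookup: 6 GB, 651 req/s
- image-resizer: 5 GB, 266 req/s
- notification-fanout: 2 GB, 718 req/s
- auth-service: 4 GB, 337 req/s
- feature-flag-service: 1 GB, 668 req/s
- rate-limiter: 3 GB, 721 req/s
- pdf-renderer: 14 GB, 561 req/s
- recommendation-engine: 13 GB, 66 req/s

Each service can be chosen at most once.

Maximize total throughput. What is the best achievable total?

3468

Greedy by ratio would take geo-lookup + image-resizer + notification-fanout + auth-service + feature-flag-service + rate-limiter: 21 GB used, total 3361.
The 5 GB tied up in image-resizer is better spent on log-shipper — total rises to 3468 (25 GB).
Every other selection either busts 25 GB or fails to beat 3468.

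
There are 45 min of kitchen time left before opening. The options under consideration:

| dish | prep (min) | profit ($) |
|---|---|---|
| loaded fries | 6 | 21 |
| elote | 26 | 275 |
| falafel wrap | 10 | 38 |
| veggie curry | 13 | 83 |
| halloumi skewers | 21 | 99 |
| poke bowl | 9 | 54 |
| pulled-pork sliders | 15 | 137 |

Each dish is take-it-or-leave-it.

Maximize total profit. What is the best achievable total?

412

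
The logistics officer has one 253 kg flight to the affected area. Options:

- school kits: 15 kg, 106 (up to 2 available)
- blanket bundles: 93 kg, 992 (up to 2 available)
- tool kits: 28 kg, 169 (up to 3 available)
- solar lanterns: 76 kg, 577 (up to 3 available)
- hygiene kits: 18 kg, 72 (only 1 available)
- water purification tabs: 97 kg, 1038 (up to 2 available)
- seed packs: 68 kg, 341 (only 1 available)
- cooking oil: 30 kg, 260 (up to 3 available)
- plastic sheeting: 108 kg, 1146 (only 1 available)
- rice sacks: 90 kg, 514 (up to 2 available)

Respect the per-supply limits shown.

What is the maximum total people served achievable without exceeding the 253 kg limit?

2550

A density-first pass picks school kits + 2×water purification tabs + cooking oil — 2442 at 239 kg.
The 97 kg tied up in water purification tabs is better spent on plastic sheeting — total rises to 2550 (250 kg).
Nothing else within 253 kg beats 2550.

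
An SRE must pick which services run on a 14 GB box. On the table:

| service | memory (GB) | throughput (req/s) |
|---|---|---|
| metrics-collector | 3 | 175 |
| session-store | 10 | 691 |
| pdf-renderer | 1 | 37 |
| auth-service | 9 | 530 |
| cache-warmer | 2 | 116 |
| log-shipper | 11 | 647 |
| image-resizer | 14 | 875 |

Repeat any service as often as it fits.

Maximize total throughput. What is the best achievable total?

923

By throughput per GB: session-store 69.10, image-resizer 62.50, auth-service 58.89 lead.
Greedy by ratio would take metrics-collector + session-store + pdf-renderer: 14 GB used, total 903.
Dropping metrics-collector and pdf-renderer frees 4 GB; slotting in 2×cache-warmer (4 GB) lifts the total to 923 at 14 GB.
That's the maximum — no swap from here does better than 923.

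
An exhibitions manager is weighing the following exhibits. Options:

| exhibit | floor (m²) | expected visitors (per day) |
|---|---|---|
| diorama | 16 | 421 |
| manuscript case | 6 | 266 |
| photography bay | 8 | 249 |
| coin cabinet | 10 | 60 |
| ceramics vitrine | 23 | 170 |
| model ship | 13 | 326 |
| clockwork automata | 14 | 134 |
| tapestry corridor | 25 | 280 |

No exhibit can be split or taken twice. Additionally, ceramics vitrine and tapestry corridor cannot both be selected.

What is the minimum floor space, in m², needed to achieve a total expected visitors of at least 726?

27

Minimise m² subject to total expected visitors ≥ 726.
manuscript case + photography bay + model ship reaches 841 using 27 m².
Below 27 m² the best achievable stays under 726.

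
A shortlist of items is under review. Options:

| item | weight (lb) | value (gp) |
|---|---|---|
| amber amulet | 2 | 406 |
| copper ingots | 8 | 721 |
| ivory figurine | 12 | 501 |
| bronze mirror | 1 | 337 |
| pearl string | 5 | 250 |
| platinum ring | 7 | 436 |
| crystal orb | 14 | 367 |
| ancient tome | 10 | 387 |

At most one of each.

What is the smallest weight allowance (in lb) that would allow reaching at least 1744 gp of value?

18

Need the lightest bundle worth ≥ 1744.
amber amulet + copper ingots + bronze mirror + platinum ring reaches 1900 using 18 lb.
Any bundle with less than 18 lb falls short of 1744.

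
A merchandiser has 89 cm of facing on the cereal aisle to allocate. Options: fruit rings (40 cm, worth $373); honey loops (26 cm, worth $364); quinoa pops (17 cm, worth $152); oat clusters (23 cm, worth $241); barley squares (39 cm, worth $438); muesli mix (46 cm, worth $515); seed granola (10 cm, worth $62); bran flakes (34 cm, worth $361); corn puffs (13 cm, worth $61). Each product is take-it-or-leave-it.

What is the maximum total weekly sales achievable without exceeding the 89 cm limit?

1043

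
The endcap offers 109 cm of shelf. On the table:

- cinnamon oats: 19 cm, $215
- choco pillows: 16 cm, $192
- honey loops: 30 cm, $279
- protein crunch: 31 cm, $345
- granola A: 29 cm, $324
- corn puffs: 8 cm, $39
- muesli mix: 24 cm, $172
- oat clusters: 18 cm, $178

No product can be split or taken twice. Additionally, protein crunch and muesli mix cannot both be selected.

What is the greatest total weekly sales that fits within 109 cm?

Taking the top-ratio products first gives cinnamon oats + choco pillows + protein crunch + granola A + corn puffs for 1115 (103 cm).
Dropping choco pillows and corn puffs frees 24 cm; slotting in honey loops (30 cm) lifts the total to 1163 at 109 cm.

1163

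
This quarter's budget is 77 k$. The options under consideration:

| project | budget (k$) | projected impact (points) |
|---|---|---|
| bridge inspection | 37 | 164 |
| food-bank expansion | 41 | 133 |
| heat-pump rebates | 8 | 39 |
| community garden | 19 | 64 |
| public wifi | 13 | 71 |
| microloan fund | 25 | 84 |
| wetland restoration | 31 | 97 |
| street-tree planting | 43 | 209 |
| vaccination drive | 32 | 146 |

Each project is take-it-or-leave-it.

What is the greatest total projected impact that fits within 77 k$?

355

Ranking by ratio (projected impact/k$): public wifi 5.46, heat-pump rebates 4.88, street-tree planting 4.86, vaccination drive 4.56.
Taking the top-ratio projects first gives heat-pump rebates + public wifi + street-tree planting for 319 (64 k$).
Dropping heat-pump rebates and public wifi frees 21 k$; slotting in vaccination drive (32 k$) lifts the total to 355 at 75 k$.
Every other selection either busts 77 k$ or fails to beat 355.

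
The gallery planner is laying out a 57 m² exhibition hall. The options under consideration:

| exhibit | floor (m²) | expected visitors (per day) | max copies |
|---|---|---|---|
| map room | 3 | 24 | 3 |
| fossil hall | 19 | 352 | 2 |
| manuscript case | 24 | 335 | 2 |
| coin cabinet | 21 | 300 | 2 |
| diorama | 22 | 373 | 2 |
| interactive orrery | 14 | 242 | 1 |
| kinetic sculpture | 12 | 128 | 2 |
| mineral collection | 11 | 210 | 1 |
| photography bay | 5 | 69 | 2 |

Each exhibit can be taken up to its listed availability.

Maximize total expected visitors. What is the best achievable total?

1015

Greedy by ratio would take map room + 2×fossil hall + mineral collection + photography bay: 57 m² used, total 1007.
The 14 m² tied up in map room and mineral collection is better spent on interactive orrery — total rises to 1015 (57 m²).
Every other selection either busts 57 m² or exceeds an availability limit or fails to beat 1015.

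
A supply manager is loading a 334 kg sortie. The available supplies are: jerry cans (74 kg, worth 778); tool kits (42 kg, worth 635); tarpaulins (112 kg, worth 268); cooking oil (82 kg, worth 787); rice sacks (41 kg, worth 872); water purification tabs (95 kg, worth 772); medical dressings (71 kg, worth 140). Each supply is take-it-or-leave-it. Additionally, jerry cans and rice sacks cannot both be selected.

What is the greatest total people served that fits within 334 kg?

Ranking by ratio (people served/kg): rice sacks 21.27, tool kits 15.12, jerry cans 10.51, cooking oil 9.60.
Best packing: tool kits + cooking oil + rice sacks + water purification tabs + medical dressings — 331 kg, 3206 total.

3206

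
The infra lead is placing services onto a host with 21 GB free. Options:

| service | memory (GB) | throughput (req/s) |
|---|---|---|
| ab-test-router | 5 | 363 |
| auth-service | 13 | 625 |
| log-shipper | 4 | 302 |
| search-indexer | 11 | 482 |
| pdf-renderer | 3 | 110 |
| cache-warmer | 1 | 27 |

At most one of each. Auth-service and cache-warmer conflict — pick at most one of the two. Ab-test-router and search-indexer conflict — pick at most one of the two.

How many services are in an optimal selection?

3

The maximum throughput within 21 GB is 1098.
For example ab-test-router + auth-service + pdf-renderer achieves it, using 21 GB.
Any selection reaching 1098 contains exactly 3 services.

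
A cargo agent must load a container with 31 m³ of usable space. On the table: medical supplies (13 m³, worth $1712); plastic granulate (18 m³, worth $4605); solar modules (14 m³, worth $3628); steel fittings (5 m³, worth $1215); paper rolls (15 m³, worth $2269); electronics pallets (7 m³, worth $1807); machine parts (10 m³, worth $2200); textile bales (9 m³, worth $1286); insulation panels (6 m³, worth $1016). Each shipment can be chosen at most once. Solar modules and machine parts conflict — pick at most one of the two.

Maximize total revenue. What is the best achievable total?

Ranking by ratio (revenue/m³): solar modules 259.14, electronics pallets 258.14, plastic granulate 255.83, steel fittings 243.00.
The ratio heuristic lands on solar modules + steel fittings + electronics pallets (6650) but leaves 5 m³ idle.
The 14 m³ tied up in solar modules is better spent on plastic granulate — total rises to 7627 (30 m³).
Nothing else feasible within 31 m³ beats 7627.

7627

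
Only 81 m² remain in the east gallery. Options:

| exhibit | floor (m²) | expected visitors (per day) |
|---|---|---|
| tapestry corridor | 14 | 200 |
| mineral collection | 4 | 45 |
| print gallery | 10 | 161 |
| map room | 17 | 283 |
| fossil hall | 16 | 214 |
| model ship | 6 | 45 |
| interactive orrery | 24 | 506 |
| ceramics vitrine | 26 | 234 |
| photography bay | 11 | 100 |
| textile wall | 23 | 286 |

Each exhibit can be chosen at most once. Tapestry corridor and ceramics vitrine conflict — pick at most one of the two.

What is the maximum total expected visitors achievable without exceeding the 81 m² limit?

1364

The ratio ordering already packs tightly: tapestry corridor + print gallery + map room + fossil hall + interactive orrery, 81 m², 1364.
Runner-up tapestry corridor + mineral collection + print gallery + map room + interactive orrery + photography bay tops out at 1295.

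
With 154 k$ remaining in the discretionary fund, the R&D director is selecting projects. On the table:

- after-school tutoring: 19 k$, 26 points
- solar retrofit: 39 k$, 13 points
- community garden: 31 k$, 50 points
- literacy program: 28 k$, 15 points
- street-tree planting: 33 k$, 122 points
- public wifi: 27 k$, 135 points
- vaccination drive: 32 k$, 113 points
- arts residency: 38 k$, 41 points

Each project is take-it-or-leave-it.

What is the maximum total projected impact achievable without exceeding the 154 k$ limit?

The ratio ordering already packs tightly: after-school tutoring + community garden + street-tree planting + public wifi + vaccination drive, 142 k$, 446.
Next best is after-school tutoring + street-tree planting + public wifi + vaccination drive + arts residency at 437 (149 k$) — short by 9.

446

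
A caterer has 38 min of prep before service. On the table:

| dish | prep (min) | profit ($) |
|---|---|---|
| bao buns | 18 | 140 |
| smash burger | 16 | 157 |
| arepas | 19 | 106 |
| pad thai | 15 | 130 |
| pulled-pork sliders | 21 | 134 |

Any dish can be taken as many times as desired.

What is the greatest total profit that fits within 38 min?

Taking 2×smash burger: 32 min used, 314 in profit.

314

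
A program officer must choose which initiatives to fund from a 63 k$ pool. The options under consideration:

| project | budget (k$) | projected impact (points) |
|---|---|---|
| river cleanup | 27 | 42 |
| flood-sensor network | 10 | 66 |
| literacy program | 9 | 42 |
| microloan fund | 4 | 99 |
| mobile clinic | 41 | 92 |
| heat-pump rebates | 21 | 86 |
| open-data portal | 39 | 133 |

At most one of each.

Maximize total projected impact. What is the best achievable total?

Greedy by ratio would take flood-sensor network + literacy program + microloan fund + heat-pump rebates: 44 k$ used, total 293.
The 21 k$ tied up in heat-pump rebates is better spent on open-data portal — total rises to 340 (62 k$).
An exhaustive check of the 128 subsets confirms 340.

340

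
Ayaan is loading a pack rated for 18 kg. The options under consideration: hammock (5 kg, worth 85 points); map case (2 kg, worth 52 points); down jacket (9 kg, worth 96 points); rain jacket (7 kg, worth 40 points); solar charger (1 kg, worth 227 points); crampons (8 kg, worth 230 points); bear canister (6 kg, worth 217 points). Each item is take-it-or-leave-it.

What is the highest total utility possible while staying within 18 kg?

726

Best packing: map case + solar charger + crampons + bear canister — 17 kg, 726 total.
An exhaustive check of the 128 subsets confirms 726.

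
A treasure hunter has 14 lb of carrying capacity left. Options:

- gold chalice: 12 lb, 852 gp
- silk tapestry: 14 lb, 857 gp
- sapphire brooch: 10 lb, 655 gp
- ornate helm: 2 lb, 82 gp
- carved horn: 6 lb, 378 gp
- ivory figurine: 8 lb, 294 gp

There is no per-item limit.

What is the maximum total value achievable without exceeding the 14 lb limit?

934

Gold chalice + ornate helm uses 14 of the 14 lb and totals 934.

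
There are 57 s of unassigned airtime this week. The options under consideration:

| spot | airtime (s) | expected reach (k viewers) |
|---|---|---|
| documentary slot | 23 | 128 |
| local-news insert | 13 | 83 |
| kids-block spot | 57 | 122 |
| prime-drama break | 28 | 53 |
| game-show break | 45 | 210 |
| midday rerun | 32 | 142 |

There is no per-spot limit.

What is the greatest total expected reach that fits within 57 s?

332

Best packing: 4×local-news insert — 52 s, 332 total.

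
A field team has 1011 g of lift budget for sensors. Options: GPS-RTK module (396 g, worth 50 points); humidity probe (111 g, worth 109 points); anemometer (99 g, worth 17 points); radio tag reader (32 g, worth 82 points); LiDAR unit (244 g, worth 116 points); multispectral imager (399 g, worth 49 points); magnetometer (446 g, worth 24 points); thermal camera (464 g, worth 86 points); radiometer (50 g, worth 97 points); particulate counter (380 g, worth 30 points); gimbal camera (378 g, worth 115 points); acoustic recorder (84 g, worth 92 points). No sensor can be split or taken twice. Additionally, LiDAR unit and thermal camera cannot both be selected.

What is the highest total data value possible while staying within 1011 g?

Density check — radio tag reader 2.56, radiometer 1.94, acoustic recorder 1.10 are the best per g.
The ratio ordering already packs tightly: humidity probe + anemometer + radio tag reader + LiDAR unit + radiometer + gimbal camera + acoustic recorder, 998 g, 628.
Runner-up humidity probe + radio tag reader + LiDAR unit + radiometer + gimbal camera + acoustic recorder tops out at 611.

628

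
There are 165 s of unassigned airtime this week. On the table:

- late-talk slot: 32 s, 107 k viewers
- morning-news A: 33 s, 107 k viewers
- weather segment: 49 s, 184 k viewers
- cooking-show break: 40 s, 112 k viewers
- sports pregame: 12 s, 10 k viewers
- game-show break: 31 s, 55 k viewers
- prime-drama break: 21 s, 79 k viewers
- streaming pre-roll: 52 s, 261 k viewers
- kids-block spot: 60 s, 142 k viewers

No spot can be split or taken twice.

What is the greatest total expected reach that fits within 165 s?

636

Ranking by ratio (expected reach/s): streaming pre-roll 5.02, prime-drama break 3.76, weather segment 3.76.
Taking the top-ratio spots first gives late-talk slot + weather segment + prime-drama break + streaming pre-roll for 631 (154 s).
Dropping late-talk slot frees 32 s; slotting in cooking-show break (40 s) lifts the total to 636 at 162 s.
The spare 3 s is too small for any remaining spot, and no exchange beats 636.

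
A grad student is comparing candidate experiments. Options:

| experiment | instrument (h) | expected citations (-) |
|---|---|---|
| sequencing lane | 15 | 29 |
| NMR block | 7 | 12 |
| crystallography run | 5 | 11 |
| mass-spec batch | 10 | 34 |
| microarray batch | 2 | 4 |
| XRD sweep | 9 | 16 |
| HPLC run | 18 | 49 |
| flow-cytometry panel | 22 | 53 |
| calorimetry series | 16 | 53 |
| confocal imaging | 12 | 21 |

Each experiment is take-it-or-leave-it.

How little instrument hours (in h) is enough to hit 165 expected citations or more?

59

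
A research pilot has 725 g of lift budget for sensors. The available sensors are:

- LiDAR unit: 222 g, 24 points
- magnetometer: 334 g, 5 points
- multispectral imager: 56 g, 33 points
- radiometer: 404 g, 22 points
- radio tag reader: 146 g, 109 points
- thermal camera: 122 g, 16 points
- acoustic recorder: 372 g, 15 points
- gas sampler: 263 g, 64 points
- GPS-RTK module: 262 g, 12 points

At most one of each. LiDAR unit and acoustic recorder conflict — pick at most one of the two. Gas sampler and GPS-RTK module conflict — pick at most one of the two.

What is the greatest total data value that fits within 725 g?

230

Ranking by ratio (data value/g): radio tag reader 0.75, multispectral imager 0.59, gas sampler 0.24.
A density-first pass picks multispectral imager + radio tag reader + thermal camera + gas sampler — 222 at 587 g.
Replace thermal camera with LiDAR unit: the trade gains 8 net, giving 230 at 687 g.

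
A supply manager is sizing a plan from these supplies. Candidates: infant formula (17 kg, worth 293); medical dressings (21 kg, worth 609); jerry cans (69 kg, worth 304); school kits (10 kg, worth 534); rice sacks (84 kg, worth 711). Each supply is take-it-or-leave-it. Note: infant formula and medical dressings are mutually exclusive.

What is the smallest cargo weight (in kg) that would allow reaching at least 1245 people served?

Need the lightest bundle worth ≥ 1245.
school kits + rice sacks reaches 1245 using 94 kg.
Below 94 kg the best achievable stays under 1245.

94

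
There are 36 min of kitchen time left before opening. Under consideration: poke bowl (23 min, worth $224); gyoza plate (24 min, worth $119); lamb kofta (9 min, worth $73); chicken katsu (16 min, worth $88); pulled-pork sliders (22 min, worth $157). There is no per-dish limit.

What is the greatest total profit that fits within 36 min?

By profit per min: poke bowl 9.74, lamb kofta 8.11, pulled-pork sliders 7.14, chicken katsu 5.50 lead.
Taking poke bowl + lamb kofta: 32 min used, 297 in profit.
The spare 4 min is too small for any remaining dish, and no exchange beats 297.

297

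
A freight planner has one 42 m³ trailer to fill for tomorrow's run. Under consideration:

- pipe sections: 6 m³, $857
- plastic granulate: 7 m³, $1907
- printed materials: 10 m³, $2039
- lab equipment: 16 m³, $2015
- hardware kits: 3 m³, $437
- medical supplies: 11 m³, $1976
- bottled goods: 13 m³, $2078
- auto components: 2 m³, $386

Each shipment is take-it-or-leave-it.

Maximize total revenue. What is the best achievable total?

8000

Filling by ratio: pipe sections + plastic granulate + printed materials + hardware kits + medical supplies + auto components for 7602, with 3 m³ left unused.
The 11 m³ tied up in pipe sections and hardware kits and auto components is better spent on bottled goods — total rises to 8000 (41 m³).
An exhaustive check of the 256 subsets confirms 8000.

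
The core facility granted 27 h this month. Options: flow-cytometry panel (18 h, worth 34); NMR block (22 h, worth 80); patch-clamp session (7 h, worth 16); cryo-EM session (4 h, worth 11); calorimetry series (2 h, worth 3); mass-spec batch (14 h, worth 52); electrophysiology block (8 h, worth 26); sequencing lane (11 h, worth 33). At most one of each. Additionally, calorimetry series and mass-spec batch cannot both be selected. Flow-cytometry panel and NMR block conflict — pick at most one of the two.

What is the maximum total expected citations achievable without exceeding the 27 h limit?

91

Taking the top-ratio experiments first gives cryo-EM session + mass-spec batch + electrophysiology block for 89 (26 h).
Dropping mass-spec batch and electrophysiology block frees 22 h; slotting in NMR block (22 h) lifts the total to 91 at 26 h.
Nothing else feasible within 27 h beats 91.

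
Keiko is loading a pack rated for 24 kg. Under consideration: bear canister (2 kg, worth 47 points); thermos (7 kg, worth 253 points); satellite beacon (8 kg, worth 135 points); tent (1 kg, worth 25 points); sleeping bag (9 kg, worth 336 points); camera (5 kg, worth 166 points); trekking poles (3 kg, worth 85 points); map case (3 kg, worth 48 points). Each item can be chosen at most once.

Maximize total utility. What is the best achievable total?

840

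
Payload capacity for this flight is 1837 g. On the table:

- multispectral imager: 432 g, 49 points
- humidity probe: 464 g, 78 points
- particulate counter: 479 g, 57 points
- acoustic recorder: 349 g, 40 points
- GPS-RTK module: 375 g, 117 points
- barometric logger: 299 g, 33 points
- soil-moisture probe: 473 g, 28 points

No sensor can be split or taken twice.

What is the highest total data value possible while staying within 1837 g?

301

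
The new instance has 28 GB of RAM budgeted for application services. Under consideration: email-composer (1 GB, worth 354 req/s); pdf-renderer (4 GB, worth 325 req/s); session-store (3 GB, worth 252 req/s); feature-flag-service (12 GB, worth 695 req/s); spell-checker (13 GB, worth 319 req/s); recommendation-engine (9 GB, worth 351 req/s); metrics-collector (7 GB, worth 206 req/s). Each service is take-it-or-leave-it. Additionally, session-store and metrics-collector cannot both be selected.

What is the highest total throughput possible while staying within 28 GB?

1725

Ranking by ratio (throughput/GB): email-composer 354.00, session-store 84.00, pdf-renderer 81.25, feature-flag-service 57.92.
Taking email-composer + pdf-renderer + feature-flag-service + recommendation-engine: 26 GB used, 1725 in throughput.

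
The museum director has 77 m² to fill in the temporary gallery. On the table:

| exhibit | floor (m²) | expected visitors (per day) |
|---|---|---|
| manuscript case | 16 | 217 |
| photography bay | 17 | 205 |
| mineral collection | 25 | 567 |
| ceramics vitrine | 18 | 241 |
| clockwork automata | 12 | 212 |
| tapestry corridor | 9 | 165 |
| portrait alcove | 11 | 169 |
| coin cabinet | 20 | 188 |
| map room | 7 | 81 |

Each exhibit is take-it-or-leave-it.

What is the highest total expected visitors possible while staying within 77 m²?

1354

Ranking by ratio (expected visitors/m²): mineral collection 22.68, tapestry corridor 18.33, clockwork automata 17.67.
Filling by ratio: manuscript case + mineral collection + clockwork automata + tapestry corridor + portrait alcove for 1330, with 4 m² left unused.
The 16 m² tied up in manuscript case is better spent on ceramics vitrine — total rises to 1354 (75 m²).
Runner-up manuscript case + mineral collection + clockwork automata + tapestry corridor + portrait alcove tops out at 1330.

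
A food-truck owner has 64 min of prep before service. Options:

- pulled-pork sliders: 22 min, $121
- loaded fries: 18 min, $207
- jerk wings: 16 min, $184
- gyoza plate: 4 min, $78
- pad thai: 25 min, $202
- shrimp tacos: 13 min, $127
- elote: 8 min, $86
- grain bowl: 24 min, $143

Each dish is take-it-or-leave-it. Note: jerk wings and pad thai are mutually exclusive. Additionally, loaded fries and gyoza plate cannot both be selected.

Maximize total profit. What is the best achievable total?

Ranking by ratio (profit/min): gyoza plate 19.50, loaded fries 11.50, jerk wings 11.50, elote 10.75.
Best packing: loaded fries + pad thai + shrimp tacos + elote — 64 min, 622 total.
Runner-up loaded fries + jerk wings + shrimp tacos + elote tops out at 604.

622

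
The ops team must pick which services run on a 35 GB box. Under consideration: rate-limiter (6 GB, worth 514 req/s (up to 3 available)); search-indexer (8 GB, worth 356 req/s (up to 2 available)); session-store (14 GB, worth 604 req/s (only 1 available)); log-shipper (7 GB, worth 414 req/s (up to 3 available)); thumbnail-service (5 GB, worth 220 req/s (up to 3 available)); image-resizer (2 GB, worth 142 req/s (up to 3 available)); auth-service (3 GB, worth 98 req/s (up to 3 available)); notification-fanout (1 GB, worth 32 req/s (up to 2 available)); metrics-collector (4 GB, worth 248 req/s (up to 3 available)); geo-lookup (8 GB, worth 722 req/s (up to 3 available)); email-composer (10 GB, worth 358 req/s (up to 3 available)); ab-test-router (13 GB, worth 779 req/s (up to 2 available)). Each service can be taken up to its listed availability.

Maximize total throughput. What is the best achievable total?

Density check — geo-lookup 90.25, rate-limiter 85.67, image-resizer 71.00 are the best per GB.
Taking the top-ratio services first gives rate-limiter + 2×image-resizer + notification-fanout + 3×geo-lookup for 2996 (35 GB).
The 12 GB tied up in 2×image-resizer and geo-lookup is better spent on 2×rate-limiter — total rises to 3018 (35 GB).
Nothing else within 35 GB beats 3018.

3018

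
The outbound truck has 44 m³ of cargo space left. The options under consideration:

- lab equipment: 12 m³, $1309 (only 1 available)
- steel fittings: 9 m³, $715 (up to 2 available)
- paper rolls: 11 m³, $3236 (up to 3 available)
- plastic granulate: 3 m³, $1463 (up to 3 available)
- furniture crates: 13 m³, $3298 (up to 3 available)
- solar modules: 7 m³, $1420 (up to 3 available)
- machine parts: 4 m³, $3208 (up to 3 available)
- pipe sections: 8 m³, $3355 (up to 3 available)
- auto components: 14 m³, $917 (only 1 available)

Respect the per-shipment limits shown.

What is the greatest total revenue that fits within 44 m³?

22615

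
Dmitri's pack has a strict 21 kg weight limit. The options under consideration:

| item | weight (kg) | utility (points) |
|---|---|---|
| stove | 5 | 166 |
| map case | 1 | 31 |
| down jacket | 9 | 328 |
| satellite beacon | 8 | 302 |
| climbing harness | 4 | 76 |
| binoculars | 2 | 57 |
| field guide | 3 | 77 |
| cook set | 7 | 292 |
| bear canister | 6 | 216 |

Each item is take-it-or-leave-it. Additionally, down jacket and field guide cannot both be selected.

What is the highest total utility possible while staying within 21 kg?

810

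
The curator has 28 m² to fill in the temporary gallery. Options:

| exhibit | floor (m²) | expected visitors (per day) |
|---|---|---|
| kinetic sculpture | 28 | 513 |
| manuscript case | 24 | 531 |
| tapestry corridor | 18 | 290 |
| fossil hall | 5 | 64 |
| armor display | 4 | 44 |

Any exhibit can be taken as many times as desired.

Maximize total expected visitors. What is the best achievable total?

Density check — manuscript case 22.12, kinetic sculpture 18.32, tapestry corridor 16.11 are the best per m².
Manuscript case + armor display uses 28 of the 28 m² and totals 575.
That's the maximum — no swap from here does better than 575.

575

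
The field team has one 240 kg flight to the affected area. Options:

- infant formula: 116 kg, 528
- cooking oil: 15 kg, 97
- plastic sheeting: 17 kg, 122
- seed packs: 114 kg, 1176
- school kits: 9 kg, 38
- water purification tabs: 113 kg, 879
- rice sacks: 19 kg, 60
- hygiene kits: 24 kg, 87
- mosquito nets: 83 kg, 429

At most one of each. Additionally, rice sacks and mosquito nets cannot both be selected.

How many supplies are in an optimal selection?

The maximum people served within 240 kg is 2093.
seed packs + school kits + water purification tabs hits 2093 at 236 kg.
All optima have 3 supplies.

3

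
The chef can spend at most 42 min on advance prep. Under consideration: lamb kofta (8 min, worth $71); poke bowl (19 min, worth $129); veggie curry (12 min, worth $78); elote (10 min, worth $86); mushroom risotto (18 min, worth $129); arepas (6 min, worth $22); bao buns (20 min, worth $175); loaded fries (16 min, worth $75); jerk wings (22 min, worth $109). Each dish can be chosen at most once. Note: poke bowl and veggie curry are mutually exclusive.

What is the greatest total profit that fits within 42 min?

339

Greedy by ratio would take lamb kofta + elote + bao buns: 38 min used, total 332.
The 8 min tied up in lamb kofta is better spent on veggie curry — total rises to 339 (42 min).
An exhaustive check of the 512 subsets confirms 339.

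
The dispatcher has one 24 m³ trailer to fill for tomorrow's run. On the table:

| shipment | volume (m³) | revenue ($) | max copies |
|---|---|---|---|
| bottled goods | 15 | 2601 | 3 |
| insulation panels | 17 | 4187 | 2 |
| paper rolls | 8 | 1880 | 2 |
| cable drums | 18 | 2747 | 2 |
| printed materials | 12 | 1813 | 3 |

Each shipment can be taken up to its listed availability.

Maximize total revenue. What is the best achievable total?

4481

Greedy by ratio would take insulation panels: 17 m³ used, total 4187.
The 17 m³ tied up in insulation panels is better spent on bottled goods + paper rolls — total rises to 4481 (23 m³).
The spare 1 m³ is too small for any remaining shipment, and no exchange beats 4481.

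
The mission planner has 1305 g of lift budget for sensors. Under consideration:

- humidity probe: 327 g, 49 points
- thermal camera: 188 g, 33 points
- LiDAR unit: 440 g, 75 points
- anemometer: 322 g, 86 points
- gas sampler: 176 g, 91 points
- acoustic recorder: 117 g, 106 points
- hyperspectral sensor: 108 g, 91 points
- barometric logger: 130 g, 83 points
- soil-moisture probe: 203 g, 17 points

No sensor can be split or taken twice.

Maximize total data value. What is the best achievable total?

532

Filling by ratio: thermal camera + anemometer + gas sampler + acoustic recorder + hyperspectral sensor + barometric logger + soil-moisture probe for 507, with 61 g left unused.
Dropping thermal camera and soil-moisture probe frees 391 g; slotting in LiDAR unit (440 g) lifts the total to 532 at 1293 g.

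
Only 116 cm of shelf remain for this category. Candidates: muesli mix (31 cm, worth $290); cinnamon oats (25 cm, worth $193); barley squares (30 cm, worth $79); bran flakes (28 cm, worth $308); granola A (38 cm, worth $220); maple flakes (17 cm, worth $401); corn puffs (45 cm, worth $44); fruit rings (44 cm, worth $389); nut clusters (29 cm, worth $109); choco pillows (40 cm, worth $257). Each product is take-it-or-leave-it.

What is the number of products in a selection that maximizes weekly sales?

4

Optimal total is 1291.
One optimal bundle: cinnamon oats + bran flakes + maple flakes + fruit rings (114 cm).
All optima have 4 products.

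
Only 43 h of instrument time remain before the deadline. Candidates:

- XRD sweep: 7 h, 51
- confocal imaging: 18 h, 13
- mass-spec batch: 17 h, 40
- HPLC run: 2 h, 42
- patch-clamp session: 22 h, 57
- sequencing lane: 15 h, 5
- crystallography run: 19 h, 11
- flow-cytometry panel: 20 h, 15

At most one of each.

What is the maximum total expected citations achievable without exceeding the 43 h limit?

150

The ratio ordering already packs tightly: XRD sweep + HPLC run + patch-clamp session, 31 h, 150.
The closest alternative, mass-spec batch + HPLC run + patch-clamp session, reaches only 139.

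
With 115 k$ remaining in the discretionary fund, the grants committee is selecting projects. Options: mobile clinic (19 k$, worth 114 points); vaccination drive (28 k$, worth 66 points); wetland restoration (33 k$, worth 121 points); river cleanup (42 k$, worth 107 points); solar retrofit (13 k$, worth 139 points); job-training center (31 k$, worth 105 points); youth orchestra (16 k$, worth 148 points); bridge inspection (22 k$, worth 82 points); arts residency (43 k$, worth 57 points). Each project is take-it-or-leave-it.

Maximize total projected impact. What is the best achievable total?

A density-first pass picks mobile clinic + wetland restoration + solar retrofit + youth orchestra + bridge inspection — 604 at 103 k$.
Replace bridge inspection with job-training center: the trade gains 23 net, giving 627 at 112 k$.
The closest alternative, mobile clinic + wetland restoration + solar retrofit + youth orchestra + bridge inspection, reaches only 604.

627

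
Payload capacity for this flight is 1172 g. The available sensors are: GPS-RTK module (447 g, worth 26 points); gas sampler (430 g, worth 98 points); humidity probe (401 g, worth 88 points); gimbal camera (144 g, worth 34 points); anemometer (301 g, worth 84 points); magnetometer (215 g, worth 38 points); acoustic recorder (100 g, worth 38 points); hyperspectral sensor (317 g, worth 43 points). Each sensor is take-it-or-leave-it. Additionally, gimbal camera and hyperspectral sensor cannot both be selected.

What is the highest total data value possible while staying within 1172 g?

282

Greedy by ratio would take gas sampler + gimbal camera + anemometer + acoustic recorder: 975 g used, total 254.
Replace gas sampler with humidity probe + magnetometer: the trade gains 28 net, giving 282 at 1161 g.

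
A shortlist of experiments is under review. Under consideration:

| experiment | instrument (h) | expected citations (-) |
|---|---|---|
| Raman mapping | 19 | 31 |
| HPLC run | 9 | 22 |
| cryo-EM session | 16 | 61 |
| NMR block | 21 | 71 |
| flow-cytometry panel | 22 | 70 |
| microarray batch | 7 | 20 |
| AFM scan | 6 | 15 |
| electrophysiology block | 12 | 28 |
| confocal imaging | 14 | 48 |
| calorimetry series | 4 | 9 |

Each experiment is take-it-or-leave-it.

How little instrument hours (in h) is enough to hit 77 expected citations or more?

Need the lightest bundle worth ≥ 77.
cryo-EM session + microarray batch: 81 expected citations at 23 h.
Below 23 h the best achievable stays under 77.

23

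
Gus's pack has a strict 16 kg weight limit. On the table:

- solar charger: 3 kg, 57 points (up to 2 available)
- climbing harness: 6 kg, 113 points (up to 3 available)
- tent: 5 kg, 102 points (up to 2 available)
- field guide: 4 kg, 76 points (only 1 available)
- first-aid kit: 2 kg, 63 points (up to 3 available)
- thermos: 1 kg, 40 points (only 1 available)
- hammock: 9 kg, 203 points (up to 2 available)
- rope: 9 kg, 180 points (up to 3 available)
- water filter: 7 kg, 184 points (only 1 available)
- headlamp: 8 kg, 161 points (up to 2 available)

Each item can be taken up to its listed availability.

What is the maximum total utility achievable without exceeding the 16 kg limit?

By utility per kg: thermos 40.00, first-aid kit 31.50, water filter 26.29 lead.
Greedy by ratio would take 3×first-aid kit + thermos + water filter: 14 kg used, total 413.
Dropping water filter frees 7 kg; slotting in hammock (9 kg) lifts the total to 432 at 16 kg.
No other feasible combination exceeds 432.

432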